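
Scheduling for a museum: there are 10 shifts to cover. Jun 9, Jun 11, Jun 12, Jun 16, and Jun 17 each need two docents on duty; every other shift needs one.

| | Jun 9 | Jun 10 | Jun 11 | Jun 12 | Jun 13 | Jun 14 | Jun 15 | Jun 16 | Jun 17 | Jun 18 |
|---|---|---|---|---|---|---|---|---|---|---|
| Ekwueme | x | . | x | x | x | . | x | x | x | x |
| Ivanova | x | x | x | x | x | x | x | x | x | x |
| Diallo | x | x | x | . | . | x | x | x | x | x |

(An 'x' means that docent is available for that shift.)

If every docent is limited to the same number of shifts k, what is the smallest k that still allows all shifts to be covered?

With 3 docents and 15 worker-slots to fill, someone must work at least ⌈15/3⌉ = 5 shifts, so k ≥ 5.
k = 5 works: Jun 9→Ekwueme+Ivanova, Jun 10→Ivanova, Jun 11→Ekwueme+Diallo, Jun 12→Ekwueme+Ivanova, Jun 13→Ekwueme, Jun 14→Ivanova, Jun 15→Diallo, Jun 16→Ekwueme+Diallo, Jun 17→Ivanova+Diallo, Jun 18→Diallo.
Loads: Ekwueme 5, Ivanova 5, Diallo 5 — all ≤ 5.

5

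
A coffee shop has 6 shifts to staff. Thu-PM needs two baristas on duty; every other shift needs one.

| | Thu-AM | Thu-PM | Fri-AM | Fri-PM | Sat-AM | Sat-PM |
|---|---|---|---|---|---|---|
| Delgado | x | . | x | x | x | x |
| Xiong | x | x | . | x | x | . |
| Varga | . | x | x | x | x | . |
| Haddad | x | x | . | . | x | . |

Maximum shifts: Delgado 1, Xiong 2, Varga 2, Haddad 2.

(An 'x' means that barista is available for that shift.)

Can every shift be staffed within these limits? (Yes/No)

Sat-PM can only be covered by Delgado, so that assignment is forced.
One valid schedule: Thu-AM→Xiong, Thu-PM→Xiong+Haddad, Fri-AM→Varga, Fri-PM→Varga, Sat-AM→Haddad, Sat-PM→Delgado.
Loads: Delgado 1/1, Xiong 2/2, Varga 2/2, Haddad 2/2 — all within limits.

Yes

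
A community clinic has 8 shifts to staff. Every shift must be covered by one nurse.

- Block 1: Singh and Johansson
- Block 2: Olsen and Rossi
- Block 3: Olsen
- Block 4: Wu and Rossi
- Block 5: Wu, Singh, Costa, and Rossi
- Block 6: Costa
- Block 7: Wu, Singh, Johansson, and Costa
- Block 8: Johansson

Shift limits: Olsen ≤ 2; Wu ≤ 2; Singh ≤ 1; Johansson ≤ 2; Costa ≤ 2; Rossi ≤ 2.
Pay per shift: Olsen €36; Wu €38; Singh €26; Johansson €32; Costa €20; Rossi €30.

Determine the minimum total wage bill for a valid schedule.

€226

Block 3 can only be covered by Olsen, so that assignment is forced.
Block 6 can only be covered by Costa, so that assignment is forced.
Block 8 can only be covered by Johansson, so that assignment is forced.
Picking the cheapest available nurse for each shift independently would cost €214, but that ignores the shift limits.
An optimal schedule: Block 1→Singh, Block 2→Rossi, Block 3→Olsen, Block 4→Rossi, Block 5→Costa, Block 6→Costa, Block 7→Johansson, Block 8→Johansson.
Total: 26 + 30 + 36 + 30 + 20 + 20 + 32 + 32 = €226.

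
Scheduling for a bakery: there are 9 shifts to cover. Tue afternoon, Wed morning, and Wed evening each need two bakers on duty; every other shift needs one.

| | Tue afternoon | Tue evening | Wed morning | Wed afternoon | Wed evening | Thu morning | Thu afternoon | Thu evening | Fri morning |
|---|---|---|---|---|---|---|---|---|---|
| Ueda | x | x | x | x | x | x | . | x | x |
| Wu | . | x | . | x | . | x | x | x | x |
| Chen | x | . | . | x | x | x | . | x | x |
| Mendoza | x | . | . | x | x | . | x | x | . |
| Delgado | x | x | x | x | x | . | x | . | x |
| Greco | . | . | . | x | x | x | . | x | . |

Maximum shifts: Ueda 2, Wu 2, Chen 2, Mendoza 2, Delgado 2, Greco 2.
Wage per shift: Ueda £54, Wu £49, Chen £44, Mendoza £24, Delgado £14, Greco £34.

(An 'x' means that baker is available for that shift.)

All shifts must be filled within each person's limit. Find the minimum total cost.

£438

Wed morning can only be covered by Ueda and Delgado, so that assignment is forced.
Picking the cheapest available baker for each shift independently would cost £258, but that ignores the shift limits.
An optimal schedule: Tue afternoon→Mendoza+Delgado, Tue evening→Ueda, Wed morning→Ueda+Delgado, Wed afternoon→Greco, Wed evening→Mendoza+Greco, Thu morning→Wu, Thu afternoon→Wu, Thu evening→Chen, Fri morning→Chen.
Total: 24 + 14 + 54 + 54 + 14 + 34 + 24 + 34 + 49 + 49 + 44 + 44 = £438.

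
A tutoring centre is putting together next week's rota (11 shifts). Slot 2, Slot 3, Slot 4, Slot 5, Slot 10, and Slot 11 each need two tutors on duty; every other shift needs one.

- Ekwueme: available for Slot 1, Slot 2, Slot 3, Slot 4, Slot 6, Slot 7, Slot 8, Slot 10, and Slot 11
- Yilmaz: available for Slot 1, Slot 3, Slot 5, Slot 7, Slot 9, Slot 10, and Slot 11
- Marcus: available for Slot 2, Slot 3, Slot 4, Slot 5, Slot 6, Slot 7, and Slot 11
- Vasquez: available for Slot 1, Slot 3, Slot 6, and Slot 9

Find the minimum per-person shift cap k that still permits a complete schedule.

With 4 tutors and 17 worker-slots to fill, someone must work at least ⌈17/4⌉ = 5 shifts, so k ≥ 5.
k = 5 works: Slot 1→Ekwueme, Slot 2→Ekwueme+Marcus, Slot 3→Marcus+Vasquez, Slot 4→Ekwueme+Marcus, Slot 5→Yilmaz+Marcus, Slot 6→Vasquez, Slot 7→Yilmaz, Slot 8→Ekwueme, Slot 9→Yilmaz, Slot 10→Ekwueme+Yilmaz, Slot 11→Yilmaz+Marcus.
Loads: Ekwueme 5, Yilmaz 5, Marcus 5, Vasquez 2 — all ≤ 5.

5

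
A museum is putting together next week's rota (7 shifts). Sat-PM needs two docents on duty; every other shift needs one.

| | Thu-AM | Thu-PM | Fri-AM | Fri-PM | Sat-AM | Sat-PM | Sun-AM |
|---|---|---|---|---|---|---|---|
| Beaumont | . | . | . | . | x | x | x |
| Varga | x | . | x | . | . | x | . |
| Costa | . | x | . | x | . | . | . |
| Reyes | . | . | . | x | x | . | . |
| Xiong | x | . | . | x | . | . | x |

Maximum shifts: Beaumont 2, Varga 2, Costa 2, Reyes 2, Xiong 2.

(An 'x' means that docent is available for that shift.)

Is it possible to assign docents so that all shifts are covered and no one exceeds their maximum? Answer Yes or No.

Yes

Thu-PM can only be covered by Costa, so that assignment is forced.
Fri-AM can only be covered by Varga, so that assignment is forced.
Sat-PM can only be covered by Beaumont and Varga, so that assignment is forced.
One valid schedule: Thu-AM→Xiong, Thu-PM→Costa, Fri-AM→Varga, Fri-PM→Costa, Sat-AM→Beaumont, Sat-PM→Beaumont+Varga, Sun-AM→Xiong.
Loads: Beaumont 2/2, Varga 2/2, Costa 2/2, Reyes 0/2, Xiong 2/2 — all within limits.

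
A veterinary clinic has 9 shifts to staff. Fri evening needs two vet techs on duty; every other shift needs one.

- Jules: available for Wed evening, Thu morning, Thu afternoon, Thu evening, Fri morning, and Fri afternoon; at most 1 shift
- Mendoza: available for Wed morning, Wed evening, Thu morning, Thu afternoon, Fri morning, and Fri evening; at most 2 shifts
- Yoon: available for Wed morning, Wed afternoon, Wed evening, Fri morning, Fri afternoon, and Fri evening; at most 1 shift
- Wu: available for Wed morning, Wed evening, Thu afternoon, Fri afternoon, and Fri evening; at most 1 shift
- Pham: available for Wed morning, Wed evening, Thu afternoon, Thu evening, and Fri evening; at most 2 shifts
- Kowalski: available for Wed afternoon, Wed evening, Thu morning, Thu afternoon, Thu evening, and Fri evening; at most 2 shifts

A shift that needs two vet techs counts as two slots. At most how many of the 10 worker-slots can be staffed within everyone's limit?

Total capacity across all vet techs is 1+2+1+1+2+2 = 9, and 10 slots are needed, so at most 9 can be filled.
An assignment achieving 9: Wed morning→Mendoza, Wed afternoon→Yoon, Wed evening→Kowalski, Thu morning→Jules, Thu afternoon→Pham, Thu evening→Pham, Fri morning→Mendoza, Fri afternoon→Wu, Fri evening→Kowalski.
Loads: Jules 1/1, Mendoza 2/2, Yoon 1/1, Wu 1/1, Pham 2/2, Kowalski 2/2.

9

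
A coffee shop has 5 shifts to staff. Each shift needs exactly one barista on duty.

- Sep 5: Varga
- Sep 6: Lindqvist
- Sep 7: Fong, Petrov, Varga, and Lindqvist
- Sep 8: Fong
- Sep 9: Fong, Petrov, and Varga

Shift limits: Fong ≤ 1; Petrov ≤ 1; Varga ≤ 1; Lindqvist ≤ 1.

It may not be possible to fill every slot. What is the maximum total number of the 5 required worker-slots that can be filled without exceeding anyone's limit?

Total capacity across all baristas is 1+1+1+1 = 4, and 5 slots are needed, so at most 4 can be filled.
An assignment achieving 4: Sep 5→Varga, Sep 6→Lindqvist, Sep 8→Fong, Sep 9→Petrov.
Loads: Fong 1/1, Petrov 1/1, Varga 1/1, Lindqvist 1/1.

4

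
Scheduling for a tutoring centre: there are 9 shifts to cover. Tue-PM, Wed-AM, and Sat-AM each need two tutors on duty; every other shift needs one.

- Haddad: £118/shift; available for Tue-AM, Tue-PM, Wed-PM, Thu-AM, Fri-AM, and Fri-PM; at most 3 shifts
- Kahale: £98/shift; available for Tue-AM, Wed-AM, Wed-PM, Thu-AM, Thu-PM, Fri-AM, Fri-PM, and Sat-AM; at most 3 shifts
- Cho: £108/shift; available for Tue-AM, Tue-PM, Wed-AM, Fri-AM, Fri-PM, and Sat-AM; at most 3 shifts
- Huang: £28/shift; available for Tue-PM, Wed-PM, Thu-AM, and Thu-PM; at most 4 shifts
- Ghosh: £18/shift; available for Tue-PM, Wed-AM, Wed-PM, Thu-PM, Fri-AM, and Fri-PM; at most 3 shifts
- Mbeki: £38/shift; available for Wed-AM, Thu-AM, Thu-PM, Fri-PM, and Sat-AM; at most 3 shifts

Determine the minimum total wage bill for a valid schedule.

£476

Picking the cheapest available tutor for each shift independently would cost £436, but that ignores the shift limits.
An optimal schedule: Tue-AM→Kahale, Tue-PM→Ghosh+Huang, Wed-AM→Ghosh+Mbeki, Wed-PM→Huang, Thu-AM→Huang, Thu-PM→Huang, Fri-AM→Ghosh, Fri-PM→Mbeki, Sat-AM→Mbeki+Kahale.
Total: 98 + 18 + 28 + 18 + 38 + 28 + 28 + 28 + 18 + 38 + 38 + 98 = £476.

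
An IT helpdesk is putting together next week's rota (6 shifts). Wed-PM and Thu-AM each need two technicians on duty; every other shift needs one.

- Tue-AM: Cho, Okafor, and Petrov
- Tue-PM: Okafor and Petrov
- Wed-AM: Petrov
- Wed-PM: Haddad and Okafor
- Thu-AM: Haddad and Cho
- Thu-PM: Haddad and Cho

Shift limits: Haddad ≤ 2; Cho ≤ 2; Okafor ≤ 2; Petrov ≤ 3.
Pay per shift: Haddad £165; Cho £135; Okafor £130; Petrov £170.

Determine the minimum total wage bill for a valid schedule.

£1200

Wed-AM can only be covered by Petrov, so that assignment is forced.
Wed-PM can only be covered by Haddad and Okafor, so that assignment is forced.
Thu-AM can only be covered by Haddad and Cho, so that assignment is forced.
Picking the cheapest available technician for each shift independently would cost £1160, but that ignores the shift limits.
An optimal schedule: Tue-AM→Petrov, Tue-PM→Okafor, Wed-AM→Petrov, Wed-PM→Haddad+Okafor, Thu-AM→Haddad+Cho, Thu-PM→Cho.
Total: 170 + 130 + 170 + 165 + 130 + 165 + 135 + 135 = £1200.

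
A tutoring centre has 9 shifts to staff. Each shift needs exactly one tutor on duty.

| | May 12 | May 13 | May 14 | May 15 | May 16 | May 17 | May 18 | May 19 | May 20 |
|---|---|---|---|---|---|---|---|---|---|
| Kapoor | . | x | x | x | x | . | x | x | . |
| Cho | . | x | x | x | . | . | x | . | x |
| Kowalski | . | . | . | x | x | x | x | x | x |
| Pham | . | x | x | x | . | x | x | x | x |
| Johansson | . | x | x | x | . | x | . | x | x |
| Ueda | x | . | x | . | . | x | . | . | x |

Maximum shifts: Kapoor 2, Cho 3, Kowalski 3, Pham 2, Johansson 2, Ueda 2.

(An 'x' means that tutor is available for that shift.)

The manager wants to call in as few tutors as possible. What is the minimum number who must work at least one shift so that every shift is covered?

9 slots to fill and no one can take more than 3, so at least ⌈9/3⌉ = 3 tutors are needed.
Any 3 tutors together have capacity at most 3+3+2 = 8 < 9 slots, so 3 can never suffice.
Kapoor, Cho, Kowalski, and Ueda alone can cover everything: May 12→Ueda, May 13→Kapoor, May 14→Cho, May 15→Cho, May 16→Kapoor, May 17→Kowalski, May 18→Cho, May 19→Kowalski, May 20→Kowalski.

4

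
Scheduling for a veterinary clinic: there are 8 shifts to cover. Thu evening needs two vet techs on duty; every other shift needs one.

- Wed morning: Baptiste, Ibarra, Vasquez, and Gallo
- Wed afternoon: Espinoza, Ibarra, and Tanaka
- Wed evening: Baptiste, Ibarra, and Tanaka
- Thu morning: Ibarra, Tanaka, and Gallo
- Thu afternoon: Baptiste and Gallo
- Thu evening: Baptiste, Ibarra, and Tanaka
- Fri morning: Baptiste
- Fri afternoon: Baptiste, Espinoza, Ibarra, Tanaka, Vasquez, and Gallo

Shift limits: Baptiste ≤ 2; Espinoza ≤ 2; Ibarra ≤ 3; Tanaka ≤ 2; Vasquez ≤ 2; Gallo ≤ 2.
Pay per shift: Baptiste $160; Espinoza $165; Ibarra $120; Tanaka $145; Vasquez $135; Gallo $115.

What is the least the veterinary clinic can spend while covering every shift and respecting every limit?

$1165

Fri morning can only be covered by Baptiste, so that assignment is forced.
Picking the cheapest available vet tech for each shift independently would cost $1125, but that ignores the shift limits.
An optimal schedule: Wed morning→Vasquez, Wed afternoon→Ibarra, Wed evening→Ibarra, Thu morning→Gallo, Thu afternoon→Gallo, Thu evening→Ibarra+Tanaka, Fri morning→Baptiste, Fri afternoon→Vasquez.
Total: 135 + 120 + 120 + 115 + 115 + 120 + 145 + 160 + 135 = $1165.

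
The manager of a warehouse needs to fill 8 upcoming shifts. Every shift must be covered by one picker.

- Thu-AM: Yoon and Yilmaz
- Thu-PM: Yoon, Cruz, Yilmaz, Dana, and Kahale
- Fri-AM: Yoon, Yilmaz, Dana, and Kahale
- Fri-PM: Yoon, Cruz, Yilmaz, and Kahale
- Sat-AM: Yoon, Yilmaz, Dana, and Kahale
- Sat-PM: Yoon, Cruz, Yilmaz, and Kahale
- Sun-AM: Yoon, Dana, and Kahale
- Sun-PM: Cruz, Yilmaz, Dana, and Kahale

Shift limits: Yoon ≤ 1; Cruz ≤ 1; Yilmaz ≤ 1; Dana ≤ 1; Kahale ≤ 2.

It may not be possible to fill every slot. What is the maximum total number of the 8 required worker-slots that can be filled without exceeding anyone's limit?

Total capacity across all pickers is 1+1+1+1+2 = 6, and 8 slots are needed, so at most 6 can be filled.
An assignment achieving 6: Thu-AM→Yoon, Fri-AM→Yilmaz, Fri-PM→Cruz, Sat-AM→Kahale, Sat-PM→Kahale, Sun-AM→Dana.
Loads: Yoon 1/1, Cruz 1/1, Yilmaz 1/1, Dana 1/1, Kahale 2/2.

6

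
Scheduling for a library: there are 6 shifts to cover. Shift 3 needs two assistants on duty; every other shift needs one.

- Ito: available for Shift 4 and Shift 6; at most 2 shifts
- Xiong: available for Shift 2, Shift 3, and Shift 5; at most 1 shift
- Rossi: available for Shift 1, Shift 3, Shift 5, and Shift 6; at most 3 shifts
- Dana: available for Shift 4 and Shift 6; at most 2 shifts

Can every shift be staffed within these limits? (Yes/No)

No

Total capacity is 8 and 7 slots are needed, so capacity alone doesn't rule it out.
Shifts {Shift 2, Shift 3} need 3 worker-slots in total, but the assistants available for any of those shifts (Xiong and Rossi) can supply at most 2 among them. So no valid schedule exists.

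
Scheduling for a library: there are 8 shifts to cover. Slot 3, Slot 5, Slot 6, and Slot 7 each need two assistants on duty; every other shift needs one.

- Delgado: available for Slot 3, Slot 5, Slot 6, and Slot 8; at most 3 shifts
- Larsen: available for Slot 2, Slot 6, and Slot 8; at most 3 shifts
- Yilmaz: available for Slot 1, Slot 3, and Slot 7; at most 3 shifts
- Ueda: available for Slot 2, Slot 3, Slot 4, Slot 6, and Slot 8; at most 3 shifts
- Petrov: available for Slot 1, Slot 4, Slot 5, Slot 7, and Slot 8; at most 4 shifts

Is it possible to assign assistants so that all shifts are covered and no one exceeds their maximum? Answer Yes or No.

Slot 5 can only be covered by Delgado and Petrov, so that assignment is forced.
Slot 7 can only be covered by Yilmaz and Petrov, so that assignment is forced.
One valid schedule: Slot 1→Yilmaz, Slot 2→Larsen, Slot 3→Delgado+Yilmaz, Slot 4→Ueda, Slot 5→Delgado+Petrov, Slot 6→Delgado+Larsen, Slot 7→Yilmaz+Petrov, Slot 8→Larsen.
Loads: Delgado 3/3, Larsen 3/3, Yilmaz 3/3, Ueda 1/3, Petrov 2/4 — all within limits.

Yes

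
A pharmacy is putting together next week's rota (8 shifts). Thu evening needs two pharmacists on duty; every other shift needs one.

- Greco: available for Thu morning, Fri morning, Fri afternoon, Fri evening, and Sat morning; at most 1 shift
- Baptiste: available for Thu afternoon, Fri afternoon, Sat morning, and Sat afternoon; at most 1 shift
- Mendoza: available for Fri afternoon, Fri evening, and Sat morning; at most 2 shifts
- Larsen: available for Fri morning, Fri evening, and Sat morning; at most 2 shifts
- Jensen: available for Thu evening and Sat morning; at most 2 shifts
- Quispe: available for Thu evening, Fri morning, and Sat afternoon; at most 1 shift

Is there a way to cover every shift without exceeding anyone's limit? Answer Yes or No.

Total capacity is 9 and 9 slots are needed, so capacity alone doesn't rule it out.
Shifts {Thu afternoon, Thu evening, Sat afternoon} need 4 worker-slots in total, but the pharmacists available for any of those shifts (Baptiste, Jensen, and Quispe) can supply at most 3 among them. So no valid schedule exists.

No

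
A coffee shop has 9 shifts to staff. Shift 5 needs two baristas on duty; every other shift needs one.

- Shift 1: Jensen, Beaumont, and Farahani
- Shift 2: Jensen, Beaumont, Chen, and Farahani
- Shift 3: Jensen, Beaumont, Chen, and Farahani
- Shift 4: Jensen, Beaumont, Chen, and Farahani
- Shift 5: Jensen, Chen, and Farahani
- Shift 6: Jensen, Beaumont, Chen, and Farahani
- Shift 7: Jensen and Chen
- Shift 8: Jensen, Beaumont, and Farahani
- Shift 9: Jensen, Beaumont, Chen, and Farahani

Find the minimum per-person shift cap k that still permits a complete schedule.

3

With 4 baristas and 10 worker-slots to fill, someone must work at least ⌈10/4⌉ = 3 shifts, so k ≥ 3.
k = 3 works: Shift 1→Jensen, Shift 2→Beaumont, Shift 3→Beaumont, Shift 4→Chen, Shift 5→Jensen+Chen, Shift 6→Chen, Shift 7→Jensen, Shift 8→Beaumont, Shift 9→Farahani.
Loads: Jensen 3, Beaumont 3, Chen 3, Farahani 1 — all ≤ 3.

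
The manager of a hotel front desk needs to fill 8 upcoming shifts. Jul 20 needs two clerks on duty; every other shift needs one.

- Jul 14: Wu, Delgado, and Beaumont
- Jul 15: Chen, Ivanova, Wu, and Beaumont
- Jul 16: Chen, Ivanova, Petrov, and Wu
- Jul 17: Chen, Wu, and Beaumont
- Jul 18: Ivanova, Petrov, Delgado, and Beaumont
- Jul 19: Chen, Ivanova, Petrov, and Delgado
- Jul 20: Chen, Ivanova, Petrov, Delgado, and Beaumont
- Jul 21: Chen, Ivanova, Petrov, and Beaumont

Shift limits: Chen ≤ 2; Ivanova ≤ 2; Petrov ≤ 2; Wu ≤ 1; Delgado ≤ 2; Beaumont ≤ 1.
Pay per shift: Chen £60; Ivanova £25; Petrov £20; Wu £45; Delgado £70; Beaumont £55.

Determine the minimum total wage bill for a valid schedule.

£380

Picking the cheapest available clerk for each shift independently would cost £240, but that ignores the shift limits.
An optimal schedule: Jul 14→Wu, Jul 15→Chen, Jul 16→Ivanova, Jul 17→Chen, Jul 18→Ivanova, Jul 19→Petrov, Jul 20→Delgado+Beaumont, Jul 21→Petrov.
Total: 45 + 60 + 25 + 60 + 25 + 20 + 70 + 55 + 20 = £380.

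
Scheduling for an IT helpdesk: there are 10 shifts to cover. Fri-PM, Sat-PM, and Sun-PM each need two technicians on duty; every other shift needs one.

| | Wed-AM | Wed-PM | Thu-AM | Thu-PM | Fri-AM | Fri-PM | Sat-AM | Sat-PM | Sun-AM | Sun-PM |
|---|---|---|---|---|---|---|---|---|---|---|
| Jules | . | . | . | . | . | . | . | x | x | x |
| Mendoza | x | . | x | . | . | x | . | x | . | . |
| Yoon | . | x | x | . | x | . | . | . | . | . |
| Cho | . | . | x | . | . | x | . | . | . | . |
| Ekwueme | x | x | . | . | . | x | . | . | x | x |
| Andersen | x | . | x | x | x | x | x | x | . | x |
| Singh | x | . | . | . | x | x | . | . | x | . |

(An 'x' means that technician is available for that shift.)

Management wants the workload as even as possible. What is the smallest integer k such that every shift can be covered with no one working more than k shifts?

With 7 technicians and 13 worker-slots to fill, someone must work at least ⌈13/7⌉ = 2 shifts, so k ≥ 2.
k = 2 works: Wed-AM→Mendoza, Wed-PM→Yoon, Thu-AM→Cho, Thu-PM→Andersen, Fri-AM→Yoon, Fri-PM→Cho+Singh, Sat-AM→Andersen, Sat-PM→Jules+Mendoza, Sun-AM→Ekwueme, Sun-PM→Jules+Ekwueme.
Loads: Jules 2, Mendoza 2, Yoon 2, Cho 2, Ekwueme 2, Andersen 2, Singh 1 — all ≤ 2.

2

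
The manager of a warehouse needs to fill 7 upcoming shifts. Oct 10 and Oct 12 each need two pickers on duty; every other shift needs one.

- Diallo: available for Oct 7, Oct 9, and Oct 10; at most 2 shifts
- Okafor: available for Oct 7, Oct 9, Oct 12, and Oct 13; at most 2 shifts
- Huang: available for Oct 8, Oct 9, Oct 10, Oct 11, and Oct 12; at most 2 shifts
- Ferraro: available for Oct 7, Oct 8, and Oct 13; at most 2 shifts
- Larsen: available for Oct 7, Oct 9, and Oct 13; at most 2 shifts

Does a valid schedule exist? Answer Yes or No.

Total capacity is 10 and 9 slots are needed, so capacity alone doesn't rule it out.
Shifts {Oct 10, Oct 11, Oct 12} need 5 worker-slots in total, but the pickers available for any of those shifts (Diallo, Okafor, and Huang) can supply at most 4 among them. So no valid schedule exists.

No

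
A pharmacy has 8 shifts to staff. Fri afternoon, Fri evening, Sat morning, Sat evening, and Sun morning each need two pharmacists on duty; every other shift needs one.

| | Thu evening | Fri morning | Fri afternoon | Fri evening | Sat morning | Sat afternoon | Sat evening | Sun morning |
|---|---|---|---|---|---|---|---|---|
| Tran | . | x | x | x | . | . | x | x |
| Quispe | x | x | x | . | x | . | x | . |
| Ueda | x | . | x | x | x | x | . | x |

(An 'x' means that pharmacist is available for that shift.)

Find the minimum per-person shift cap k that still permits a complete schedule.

With 3 pharmacists and 13 worker-slots to fill, someone must work at least ⌈13/3⌉ = 5 shifts, so k ≥ 5.
k = 5 works: Thu evening→Quispe, Fri morning→Tran, Fri afternoon→Tran+Quispe, Fri evening→Tran+Ueda, Sat morning→Quispe+Ueda, Sat afternoon→Ueda, Sat evening→Tran+Quispe, Sun morning→Tran+Ueda.
Loads: Tran 5, Quispe 4, Ueda 4 — all ≤ 5.

5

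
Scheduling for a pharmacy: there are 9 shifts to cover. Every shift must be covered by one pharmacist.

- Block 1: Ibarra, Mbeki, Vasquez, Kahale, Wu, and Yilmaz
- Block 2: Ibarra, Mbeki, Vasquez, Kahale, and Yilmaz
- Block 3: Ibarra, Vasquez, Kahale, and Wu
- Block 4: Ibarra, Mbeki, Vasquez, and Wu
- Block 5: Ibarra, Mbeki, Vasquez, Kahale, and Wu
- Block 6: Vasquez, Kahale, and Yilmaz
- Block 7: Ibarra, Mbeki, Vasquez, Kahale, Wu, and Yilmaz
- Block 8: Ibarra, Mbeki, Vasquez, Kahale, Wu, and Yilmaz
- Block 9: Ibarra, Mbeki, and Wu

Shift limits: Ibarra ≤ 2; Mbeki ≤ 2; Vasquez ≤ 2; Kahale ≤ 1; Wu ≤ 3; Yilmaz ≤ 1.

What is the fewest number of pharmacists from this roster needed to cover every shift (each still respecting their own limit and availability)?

4

9 slots to fill and no one can take more than 3, so at least ⌈9/3⌉ = 3 pharmacists are needed.
Any 3 pharmacists together have capacity at most 3+2+2 = 7 < 9 slots, so 3 can never suffice.
Ibarra, Mbeki, Vasquez, and Wu alone can cover everything: Block 1→Mbeki, Block 2→Ibarra, Block 3→Ibarra, Block 4→Vasquez, Block 5→Wu, Block 6→Vasquez, Block 7→Wu, Block 8→Wu, Block 9→Mbeki.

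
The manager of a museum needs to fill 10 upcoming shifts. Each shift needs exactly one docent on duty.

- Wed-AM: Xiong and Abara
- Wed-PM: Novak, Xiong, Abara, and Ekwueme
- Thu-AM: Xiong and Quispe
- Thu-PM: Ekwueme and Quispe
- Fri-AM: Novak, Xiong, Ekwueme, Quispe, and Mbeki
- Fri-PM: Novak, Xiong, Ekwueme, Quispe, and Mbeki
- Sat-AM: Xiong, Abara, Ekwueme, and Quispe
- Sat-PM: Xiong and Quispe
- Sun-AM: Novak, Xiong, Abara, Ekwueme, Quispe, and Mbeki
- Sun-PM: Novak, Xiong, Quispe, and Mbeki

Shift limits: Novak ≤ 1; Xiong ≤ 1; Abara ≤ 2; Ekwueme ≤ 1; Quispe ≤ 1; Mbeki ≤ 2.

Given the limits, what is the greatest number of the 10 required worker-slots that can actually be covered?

Total capacity across all docents is 1+1+2+1+1+2 = 8, and 10 slots are needed, so at most 8 can be filled.
An assignment achieving 8: Wed-AM→Xiong, Wed-PM→Novak, Thu-AM→Quispe, Thu-PM→Ekwueme, Fri-AM→Mbeki, Sat-AM→Abara, Sun-AM→Abara, Sun-PM→Mbeki.
Loads: Novak 1/1, Xiong 1/1, Abara 2/2, Ekwueme 1/1, Quispe 1/1, Mbeki 2/2.

8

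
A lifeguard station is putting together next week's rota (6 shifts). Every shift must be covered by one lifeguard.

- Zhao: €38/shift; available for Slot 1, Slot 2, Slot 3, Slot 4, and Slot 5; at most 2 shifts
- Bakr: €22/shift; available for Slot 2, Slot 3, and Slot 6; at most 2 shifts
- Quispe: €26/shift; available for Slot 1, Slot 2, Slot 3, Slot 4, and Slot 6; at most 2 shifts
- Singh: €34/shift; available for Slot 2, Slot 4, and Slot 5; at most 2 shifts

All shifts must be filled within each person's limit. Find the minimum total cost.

€164

Picking the cheapest available lifeguard for each shift independently would cost €152, but that ignores the shift limits.
An optimal schedule: Slot 1→Quispe, Slot 2→Singh, Slot 3→Bakr, Slot 4→Quispe, Slot 5→Singh, Slot 6→Bakr.
Total: 26 + 34 + 22 + 26 + 34 + 22 = €164.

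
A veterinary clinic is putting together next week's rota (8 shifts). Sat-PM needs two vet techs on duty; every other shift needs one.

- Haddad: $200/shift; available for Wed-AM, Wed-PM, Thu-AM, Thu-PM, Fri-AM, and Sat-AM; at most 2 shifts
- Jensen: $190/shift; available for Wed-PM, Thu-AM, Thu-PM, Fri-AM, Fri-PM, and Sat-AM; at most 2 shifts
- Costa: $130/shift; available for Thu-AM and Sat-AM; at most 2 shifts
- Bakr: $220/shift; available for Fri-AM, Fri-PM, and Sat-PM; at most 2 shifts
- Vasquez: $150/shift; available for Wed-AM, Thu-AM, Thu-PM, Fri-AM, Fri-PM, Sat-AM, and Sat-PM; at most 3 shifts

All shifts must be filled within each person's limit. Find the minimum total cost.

$1510

Sat-PM can only be covered by Bakr and Vasquez, so that assignment is forced.
Picking the cheapest available vet tech for each shift independently would cost $1420, but that ignores the shift limits.
An optimal schedule: Wed-AM→Vasquez, Wed-PM→Jensen, Thu-AM→Costa, Thu-PM→Vasquez, Fri-AM→Haddad, Fri-PM→Jensen, Sat-AM→Costa, Sat-PM→Vasquez+Bakr.
Total: 150 + 190 + 130 + 150 + 200 + 190 + 130 + 150 + 220 = $1510.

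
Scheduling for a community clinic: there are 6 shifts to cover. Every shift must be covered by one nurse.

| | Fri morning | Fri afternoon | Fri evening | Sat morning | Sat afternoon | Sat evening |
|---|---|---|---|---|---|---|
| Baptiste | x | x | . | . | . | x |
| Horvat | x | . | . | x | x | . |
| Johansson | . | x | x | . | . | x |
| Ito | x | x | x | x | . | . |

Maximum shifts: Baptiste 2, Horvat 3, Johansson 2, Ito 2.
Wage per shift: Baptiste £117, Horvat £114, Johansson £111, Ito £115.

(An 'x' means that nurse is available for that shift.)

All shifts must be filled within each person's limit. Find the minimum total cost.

£679

Sat afternoon can only be covered by Horvat, so that assignment is forced.
Picking the cheapest available nurse for each shift independently would cost £675, but that ignores the shift limits.
An optimal schedule: Fri morning→Horvat, Fri afternoon→Ito, Fri evening→Johansson, Sat morning→Horvat, Sat afternoon→Horvat, Sat evening→Johansson.
Total: 114 + 115 + 111 + 114 + 114 + 111 = £679.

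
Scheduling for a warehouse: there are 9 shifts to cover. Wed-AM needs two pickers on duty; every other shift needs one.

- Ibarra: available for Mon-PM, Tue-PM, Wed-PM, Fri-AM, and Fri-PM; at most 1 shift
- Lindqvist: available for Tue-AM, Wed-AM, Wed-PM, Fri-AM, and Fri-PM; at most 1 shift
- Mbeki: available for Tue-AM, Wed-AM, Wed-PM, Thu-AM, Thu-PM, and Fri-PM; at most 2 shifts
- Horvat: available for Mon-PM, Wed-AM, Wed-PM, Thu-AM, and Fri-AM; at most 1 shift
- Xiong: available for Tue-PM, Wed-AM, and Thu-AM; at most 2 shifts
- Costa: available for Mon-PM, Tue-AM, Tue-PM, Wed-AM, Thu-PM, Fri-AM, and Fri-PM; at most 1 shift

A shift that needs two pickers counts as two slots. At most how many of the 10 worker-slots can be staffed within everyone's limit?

8

Total capacity across all pickers is 1+1+2+1+2+1 = 8, and 10 slots are needed, so at most 8 can be filled.
An assignment achieving 8: Mon-PM→Ibarra, Tue-AM→Lindqvist, Tue-PM→Xiong, Wed-AM→Xiong, Wed-PM→Horvat, Thu-AM→Mbeki, Thu-PM→Mbeki, Fri-AM→Costa.
Loads: Ibarra 1/1, Lindqvist 1/1, Mbeki 2/2, Horvat 1/1, Xiong 2/2, Costa 1/1.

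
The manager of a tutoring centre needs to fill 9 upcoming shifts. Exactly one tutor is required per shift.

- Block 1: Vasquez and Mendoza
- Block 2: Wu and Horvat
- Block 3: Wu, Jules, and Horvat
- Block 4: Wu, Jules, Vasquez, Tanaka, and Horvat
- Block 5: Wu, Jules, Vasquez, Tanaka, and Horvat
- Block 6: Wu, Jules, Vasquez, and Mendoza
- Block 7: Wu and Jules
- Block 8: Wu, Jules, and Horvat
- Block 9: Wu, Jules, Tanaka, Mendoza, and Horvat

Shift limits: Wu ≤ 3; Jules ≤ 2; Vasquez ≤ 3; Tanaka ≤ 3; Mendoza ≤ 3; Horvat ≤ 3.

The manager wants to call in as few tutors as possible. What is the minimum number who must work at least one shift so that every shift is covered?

9 slots to fill and no one can take more than 3, so at least ⌈9/3⌉ = 3 tutors are needed.
Wu, Vasquez, and Horvat alone can cover everything: Block 1→Vasquez, Block 2→Wu, Block 3→Wu, Block 4→Vasquez, Block 5→Horvat, Block 6→Vasquez, Block 7→Wu, Block 8→Horvat, Block 9→Horvat.

3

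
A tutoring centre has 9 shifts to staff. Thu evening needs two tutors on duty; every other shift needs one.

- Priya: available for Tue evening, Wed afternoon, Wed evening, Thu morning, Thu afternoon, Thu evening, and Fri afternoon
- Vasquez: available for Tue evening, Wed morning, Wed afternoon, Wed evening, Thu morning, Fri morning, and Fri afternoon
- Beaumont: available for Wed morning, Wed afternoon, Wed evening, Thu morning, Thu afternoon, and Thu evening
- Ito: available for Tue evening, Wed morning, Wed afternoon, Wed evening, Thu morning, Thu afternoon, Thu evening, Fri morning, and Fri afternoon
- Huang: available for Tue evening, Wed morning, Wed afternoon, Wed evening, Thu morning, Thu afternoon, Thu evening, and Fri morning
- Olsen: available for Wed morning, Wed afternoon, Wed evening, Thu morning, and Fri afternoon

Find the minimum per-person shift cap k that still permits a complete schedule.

With 6 tutors and 10 worker-slots to fill, someone must work at least ⌈10/6⌉ = 2 shifts, so k ≥ 2.
k = 2 works: Tue evening→Priya, Wed morning→Beaumont, Wed afternoon→Beaumont, Wed evening→Ito, Thu morning→Huang, Thu afternoon→Priya, Thu evening→Ito+Huang, Fri morning→Vasquez, Fri afternoon→Vasquez.
Loads: Priya 2, Vasquez 2, Beaumont 2, Ito 2, Huang 2, Olsen 0 — all ≤ 2.

2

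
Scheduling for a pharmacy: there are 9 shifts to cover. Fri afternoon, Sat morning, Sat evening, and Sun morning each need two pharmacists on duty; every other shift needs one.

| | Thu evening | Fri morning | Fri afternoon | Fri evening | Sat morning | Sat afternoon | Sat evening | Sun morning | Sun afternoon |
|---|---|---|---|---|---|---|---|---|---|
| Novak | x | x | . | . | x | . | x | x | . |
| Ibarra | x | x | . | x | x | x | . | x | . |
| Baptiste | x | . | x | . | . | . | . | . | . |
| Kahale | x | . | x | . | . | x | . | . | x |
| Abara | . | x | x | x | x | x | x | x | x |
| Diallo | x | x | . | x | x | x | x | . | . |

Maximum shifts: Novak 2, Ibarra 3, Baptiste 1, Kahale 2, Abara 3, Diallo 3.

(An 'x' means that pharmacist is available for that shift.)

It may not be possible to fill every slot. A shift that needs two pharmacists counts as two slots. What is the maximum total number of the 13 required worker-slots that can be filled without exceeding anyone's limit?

Total capacity across all pharmacists is 2+3+1+2+3+3 = 14, and 13 slots are needed, so at most 13 can be filled.
An assignment achieving 13: Thu evening→Diallo, Fri morning→Ibarra, Fri afternoon→Baptiste+Kahale, Fri evening→Ibarra, Sat morning→Abara+Diallo, Sat afternoon→Abara, Sat evening→Novak+Abara, Sun morning→Novak+Ibarra, Sun afternoon→Kahale.
Loads: Novak 2/2, Ibarra 3/3, Baptiste 1/1, Kahale 2/2, Abara 3/3, Diallo 2/3.

13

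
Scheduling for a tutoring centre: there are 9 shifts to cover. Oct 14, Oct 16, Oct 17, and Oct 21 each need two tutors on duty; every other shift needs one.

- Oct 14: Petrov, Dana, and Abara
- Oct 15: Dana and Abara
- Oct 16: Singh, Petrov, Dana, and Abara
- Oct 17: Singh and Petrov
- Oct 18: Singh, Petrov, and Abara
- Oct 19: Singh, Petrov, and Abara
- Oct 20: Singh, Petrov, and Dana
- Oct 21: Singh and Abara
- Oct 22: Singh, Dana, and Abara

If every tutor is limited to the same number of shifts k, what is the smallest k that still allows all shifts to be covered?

4

With 4 tutors and 13 worker-slots to fill, someone must work at least ⌈13/4⌉ = 4 shifts, so k ≥ 4.
k = 4 works: Oct 14→Petrov+Dana, Oct 15→Dana, Oct 16→Petrov+Dana, Oct 17→Singh+Petrov, Oct 18→Singh, Oct 19→Singh, Oct 20→Petrov, Oct 21→Singh+Abara, Oct 22→Dana.
Loads: Singh 4, Petrov 4, Dana 4, Abara 1 — all ≤ 4.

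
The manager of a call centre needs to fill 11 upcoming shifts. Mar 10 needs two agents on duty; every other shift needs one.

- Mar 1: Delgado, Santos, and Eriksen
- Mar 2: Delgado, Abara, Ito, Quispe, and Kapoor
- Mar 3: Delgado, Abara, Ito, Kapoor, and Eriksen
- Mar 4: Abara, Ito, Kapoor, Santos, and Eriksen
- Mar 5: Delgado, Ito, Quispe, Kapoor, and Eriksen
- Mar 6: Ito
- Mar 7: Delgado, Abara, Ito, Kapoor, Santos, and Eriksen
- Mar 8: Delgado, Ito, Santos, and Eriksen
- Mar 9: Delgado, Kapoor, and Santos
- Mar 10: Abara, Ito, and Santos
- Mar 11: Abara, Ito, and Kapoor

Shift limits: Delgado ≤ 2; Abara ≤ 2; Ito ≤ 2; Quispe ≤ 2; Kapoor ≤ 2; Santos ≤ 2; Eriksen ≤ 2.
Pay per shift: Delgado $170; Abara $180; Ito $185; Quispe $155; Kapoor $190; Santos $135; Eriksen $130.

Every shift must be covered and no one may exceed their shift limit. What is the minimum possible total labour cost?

Mar 6 can only be covered by Ito, so that assignment is forced.
Picking the cheapest available agent for each shift independently would cost $1750, but that ignores the shift limits.
An optimal schedule: Mar 1→Eriksen, Mar 2→Quispe, Mar 3→Delgado, Mar 4→Ito, Mar 5→Quispe, Mar 6→Ito, Mar 7→Delgado, Mar 8→Eriksen, Mar 9→Santos, Mar 10→Santos+Abara, Mar 11→Abara.
Total: 130 + 155 + 170 + 185 + 155 + 185 + 170 + 130 + 135 + 135 + 180 + 180 = $1910.

$1910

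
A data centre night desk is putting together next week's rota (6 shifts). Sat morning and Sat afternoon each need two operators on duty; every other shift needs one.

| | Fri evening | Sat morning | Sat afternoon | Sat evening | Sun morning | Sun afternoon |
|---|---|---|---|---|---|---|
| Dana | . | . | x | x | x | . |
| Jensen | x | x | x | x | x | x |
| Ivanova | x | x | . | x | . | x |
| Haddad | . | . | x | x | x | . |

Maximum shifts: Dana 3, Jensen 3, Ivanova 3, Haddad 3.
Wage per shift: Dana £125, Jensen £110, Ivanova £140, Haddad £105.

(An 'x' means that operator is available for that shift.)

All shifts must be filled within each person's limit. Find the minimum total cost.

£910

Sat morning can only be covered by Jensen and Ivanova, so that assignment is forced.
Picking the cheapest available operator for each shift independently would cost £895, but that ignores the shift limits.
An optimal schedule: Fri evening→Jensen, Sat morning→Jensen+Ivanova, Sat afternoon→Haddad+Dana, Sat evening→Haddad, Sun morning→Haddad, Sun afternoon→Jensen.
Total: 110 + 110 + 140 + 105 + 125 + 105 + 105 + 110 = £910.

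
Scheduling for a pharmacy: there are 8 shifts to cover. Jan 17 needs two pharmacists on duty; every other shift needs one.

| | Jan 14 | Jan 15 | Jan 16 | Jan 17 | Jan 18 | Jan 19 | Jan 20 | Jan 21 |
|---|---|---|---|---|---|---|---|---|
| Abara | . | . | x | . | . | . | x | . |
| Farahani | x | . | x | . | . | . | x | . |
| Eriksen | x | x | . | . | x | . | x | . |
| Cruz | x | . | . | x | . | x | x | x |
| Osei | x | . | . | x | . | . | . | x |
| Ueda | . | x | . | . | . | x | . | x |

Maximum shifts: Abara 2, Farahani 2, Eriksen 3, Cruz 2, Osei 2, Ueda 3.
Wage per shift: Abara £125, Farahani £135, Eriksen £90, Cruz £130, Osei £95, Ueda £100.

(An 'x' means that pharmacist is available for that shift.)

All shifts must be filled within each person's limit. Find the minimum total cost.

Jan 17 can only be covered by Cruz and Osei, so that assignment is forced.
Jan 18 can only be covered by Eriksen, so that assignment is forced.
Picking the cheapest available pharmacist for each shift independently would cost £905, but that ignores the shift limits.
An optimal schedule: Jan 14→Osei, Jan 15→Eriksen, Jan 16→Abara, Jan 17→Osei+Cruz, Jan 18→Eriksen, Jan 19→Ueda, Jan 20→Eriksen, Jan 21→Ueda.
Total: 95 + 90 + 125 + 95 + 130 + 90 + 100 + 90 + 100 = £915.

£915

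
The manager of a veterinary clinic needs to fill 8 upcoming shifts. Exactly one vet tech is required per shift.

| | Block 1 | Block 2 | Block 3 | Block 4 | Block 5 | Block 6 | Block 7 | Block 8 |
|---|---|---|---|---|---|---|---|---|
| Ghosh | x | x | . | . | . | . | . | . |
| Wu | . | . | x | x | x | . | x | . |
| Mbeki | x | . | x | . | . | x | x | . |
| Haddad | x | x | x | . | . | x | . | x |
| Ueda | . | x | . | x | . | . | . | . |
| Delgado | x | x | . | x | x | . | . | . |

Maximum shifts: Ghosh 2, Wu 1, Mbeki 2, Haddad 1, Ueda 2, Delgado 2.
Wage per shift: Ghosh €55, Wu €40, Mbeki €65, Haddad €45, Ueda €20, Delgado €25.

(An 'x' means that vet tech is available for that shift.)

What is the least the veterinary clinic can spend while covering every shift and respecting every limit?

€305

Block 8 can only be covered by Haddad, so that assignment is forced.
Picking the cheapest available vet tech for each shift independently would cost €260, but that ignores the shift limits.
An optimal schedule: Block 1→Delgado, Block 2→Ueda, Block 3→Mbeki, Block 4→Ueda, Block 5→Delgado, Block 6→Mbeki, Block 7→Wu, Block 8→Haddad.
Total: 25 + 20 + 65 + 20 + 25 + 65 + 40 + 45 = €305.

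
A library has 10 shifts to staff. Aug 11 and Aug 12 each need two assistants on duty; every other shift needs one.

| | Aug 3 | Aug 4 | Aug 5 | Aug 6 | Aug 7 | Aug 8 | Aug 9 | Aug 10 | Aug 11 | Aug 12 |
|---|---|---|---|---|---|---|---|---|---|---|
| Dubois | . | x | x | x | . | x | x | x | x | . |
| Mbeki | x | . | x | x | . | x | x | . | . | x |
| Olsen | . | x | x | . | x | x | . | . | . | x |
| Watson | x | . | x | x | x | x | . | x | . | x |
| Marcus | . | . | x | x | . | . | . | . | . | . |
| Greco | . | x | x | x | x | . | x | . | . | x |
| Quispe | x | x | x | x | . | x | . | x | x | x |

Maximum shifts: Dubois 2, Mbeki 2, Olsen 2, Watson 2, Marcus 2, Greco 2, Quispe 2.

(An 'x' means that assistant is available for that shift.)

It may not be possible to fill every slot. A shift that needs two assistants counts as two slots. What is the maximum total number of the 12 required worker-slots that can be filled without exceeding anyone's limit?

12

Total capacity across all assistants is 2+2+2+2+2+2+2 = 14, and 12 slots are needed, so at most 12 can be filled.
An assignment achieving 12: Aug 3→Mbeki, Aug 4→Olsen, Aug 5→Marcus, Aug 6→Marcus, Aug 7→Olsen, Aug 8→Mbeki, Aug 9→Dubois, Aug 10→Watson, Aug 11→Dubois+Quispe, Aug 12→Watson+Greco.
Loads: Dubois 2/2, Mbeki 2/2, Olsen 2/2, Watson 2/2, Marcus 2/2, Greco 1/2, Quispe 1/2.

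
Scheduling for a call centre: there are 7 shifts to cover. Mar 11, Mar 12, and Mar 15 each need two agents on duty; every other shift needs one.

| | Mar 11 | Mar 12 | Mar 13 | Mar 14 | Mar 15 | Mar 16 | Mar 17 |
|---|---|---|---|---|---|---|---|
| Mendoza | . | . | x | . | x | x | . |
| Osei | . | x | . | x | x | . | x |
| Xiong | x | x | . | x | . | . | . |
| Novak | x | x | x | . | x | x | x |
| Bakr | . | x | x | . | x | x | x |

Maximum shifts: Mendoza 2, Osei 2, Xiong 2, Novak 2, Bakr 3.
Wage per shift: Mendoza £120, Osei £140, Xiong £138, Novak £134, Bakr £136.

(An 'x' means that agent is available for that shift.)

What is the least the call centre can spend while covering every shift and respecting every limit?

Mar 11 can only be covered by Xiong and Novak, so that assignment is forced.
Picking the cheapest available agent for each shift independently would cost £1308, but that ignores the shift limits.
An optimal schedule: Mar 11→Novak+Xiong, Mar 12→Novak+Bakr, Mar 13→Mendoza, Mar 14→Xiong, Mar 15→Bakr+Osei, Mar 16→Mendoza, Mar 17→Bakr.
Total: 134 + 138 + 134 + 136 + 120 + 138 + 136 + 140 + 120 + 136 = £1332.

£1332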